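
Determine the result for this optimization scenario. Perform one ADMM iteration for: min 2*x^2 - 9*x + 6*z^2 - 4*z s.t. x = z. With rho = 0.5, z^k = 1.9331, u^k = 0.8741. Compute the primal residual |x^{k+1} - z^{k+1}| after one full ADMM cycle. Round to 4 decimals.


ADMM iteration with rho = 0.5, z^k = 1.9331, u^k = 0.8741
Step 1: x-update.
Minimize 2*x^2 - 9*x + (0.5/2)*(x - 1.9331 + 0.8741)^2
FOC: (2*2 + 0.5)*x = 9 + 0.5*(1.9331 - 0.8741)
x^{k+1} = 2.1177
Step 2: z-update.
Minimize 6*z^2 - 4*z + (0.5/2)*(2.1177 - z + 0.8741)^2
FOC: (2*6 + 0.5)*z = 4 + 0.5*(2.1177 + 0.8741)
z^{k+1} = 0.4397
Step 3: u-update.
u^{k+1} = 0.8741 + 2.1177 - 0.4397 = 2.5521
Step 4: Primal residual = |2.1177 - 0.4397| = 1.678


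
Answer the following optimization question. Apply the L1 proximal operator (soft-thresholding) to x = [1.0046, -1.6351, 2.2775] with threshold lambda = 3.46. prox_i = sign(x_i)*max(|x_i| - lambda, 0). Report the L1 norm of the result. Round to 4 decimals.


Soft-thresholding with lambda = 3.46:
prox(1.0046) = sign(1.0046)*max(|1.0046| - 3.46, 0) = 0.0
prox(-1.6351) = sign(-1.6351)*max(|-1.6351| - 3.46, 0) = 0.0
prox(2.2775) = sign(2.2775)*max(|2.2775| - 3.46, 0) = 0.0
prox(x) = [0.0, 0.0, 0.0]
||prox(x)||_1 = 0.0 + 0.0 + 0.0 = 0.0


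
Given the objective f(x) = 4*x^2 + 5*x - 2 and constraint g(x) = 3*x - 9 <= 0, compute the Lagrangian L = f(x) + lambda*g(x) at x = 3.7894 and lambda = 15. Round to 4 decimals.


Step 1: Evaluate f(x).
f(3.7894) = 4*3.7894^2 + 5*3.7894 - 2 = 74.3852
Step 2: Evaluate g(x).
g(3.7894) = 3*3.7894 - 9 = 2.3682
Step 3: Compute Lagrangian.
L = 74.3852 + 15*2.3682 = 109.9082


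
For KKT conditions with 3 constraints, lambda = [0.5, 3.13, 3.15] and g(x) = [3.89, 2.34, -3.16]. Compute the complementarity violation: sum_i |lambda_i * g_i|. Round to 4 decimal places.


KKT complementary slackness check:
lambda_1 * g_1 = 0.5 * 3.89 = 1.945
lambda_2 * g_2 = 3.13 * 2.34 = 7.3242
lambda_3 * g_3 = 3.15 * -3.16 = -9.954
Total violation = 1.945 + 7.3242 + 9.954 = 19.2232


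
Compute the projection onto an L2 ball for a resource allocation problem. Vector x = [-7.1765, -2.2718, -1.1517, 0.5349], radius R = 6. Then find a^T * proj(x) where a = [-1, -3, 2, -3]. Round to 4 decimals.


Step 1: Compute ||x|| (intermediates to 6 decimals).
||x|| = sqrt((-7.1765)^2 + (-2.2718)^2 + (-1.1517)^2 + 0.5349^2) = 7.633856
Step 2: Project.
Since ||x|| > R, scale = R/||x|| = 6/7.633856 = 0.785972, proj(x) = scale * x
proj(x) = [-5.640528, -1.785571, -0.905204, 0.420416]
Step 3: Dot product.
a^T * proj(x) = -1*(-5.640528) - 3*(-1.785571) + 2*(-0.905204) - 3*0.420416 = 7.9256


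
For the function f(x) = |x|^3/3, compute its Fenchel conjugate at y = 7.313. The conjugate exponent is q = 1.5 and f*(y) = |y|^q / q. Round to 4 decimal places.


The conjugate exponent q satisfies 1/p + 1/q = 1.
p = 3, so q = 3/(3 - 1) = 1.5
|y|^q = 7.313^1.5 = 19.7762
f*(7.313) = 19.7762 / 1.5 = 13.1841


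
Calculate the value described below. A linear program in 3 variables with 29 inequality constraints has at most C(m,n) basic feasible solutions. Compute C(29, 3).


Each vertex corresponds to some choice of n active constraints out of m, so the number of vertices is at most C(m, n) = m! / (n!(m-n)!).
m = 29, n = 3
Numerator: 29 * 28 * 27
Denominator: 3! = 6
C(29, 3) = 3654


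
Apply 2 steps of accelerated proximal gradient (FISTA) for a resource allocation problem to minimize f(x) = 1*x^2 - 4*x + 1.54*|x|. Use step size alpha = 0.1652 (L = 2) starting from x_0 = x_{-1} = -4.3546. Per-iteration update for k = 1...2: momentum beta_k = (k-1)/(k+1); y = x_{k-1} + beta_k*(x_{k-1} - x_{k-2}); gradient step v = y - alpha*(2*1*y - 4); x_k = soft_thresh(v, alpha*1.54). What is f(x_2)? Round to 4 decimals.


FISTA on f(x) = 1*x^2 - 4*x + 1.54*|x|
L = 2, alpha = 0.1652
Iteration 1: beta = 0.0, y = -4.3546 + 0.0*(-4.3546 + 4.3546) = -4.3546
  grad(y) = -12.7092, v = y - alpha*grad = -2.255
  prox(v) = soft_thresh(-2.255, 0.2544) = -2.0006
Iteration 2: beta = 0.3333, y = -2.0006 + 0.3333*(-2.0006 + 4.3546) = -1.216
  grad(y) = -6.432, v = y - alpha*grad = -0.1534
  prox(v) = soft_thresh(-0.1534, 0.2544) = 0.0
f(x_2) = 1*0.0^2 - 4*0.0 + 1.54*|0.0| = 0.0


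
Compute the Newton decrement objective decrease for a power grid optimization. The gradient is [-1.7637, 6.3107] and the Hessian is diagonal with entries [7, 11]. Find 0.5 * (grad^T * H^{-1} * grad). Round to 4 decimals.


Step 1: H is diagonal, so H^(-1) * g = [-0.252, 0.5737].
Step 2: g^T H^(-1) g = sum_i g_i^2 / H_ii
  = (-1.7637)^2/7 + (6.3107)^2/11
  = 0.4444 + 3.6204 = 4.0648
Step 3: Objective decrease = 0.5 * g^T H^(-1) g = 2.0324


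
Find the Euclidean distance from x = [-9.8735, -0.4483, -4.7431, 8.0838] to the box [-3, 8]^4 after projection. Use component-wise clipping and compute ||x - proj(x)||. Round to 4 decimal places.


Project each component onto [-3, 8].
clip(-9.8735) = -3.0, clip(-0.4483) = -0.4483, clip(-4.7431) = -3.0, clip(8.0838) = 8.0
Projection = [-3.0, -0.4483, -3.0, 8.0]
Squared diffs: [47.245, 0.0, 3.0384, 0.007]
Distance = sqrt(50.2904) = 7.0916


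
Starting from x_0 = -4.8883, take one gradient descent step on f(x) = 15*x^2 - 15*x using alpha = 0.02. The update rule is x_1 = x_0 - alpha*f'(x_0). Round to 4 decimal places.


We compute the gradient at x_0 and apply the update.
f'(x) = 30*x - 15
f'(-4.8883) = 30*-4.8883 - 15 = -161.649
x_1 = -4.8883 - 0.02*-161.649 = -1.6553


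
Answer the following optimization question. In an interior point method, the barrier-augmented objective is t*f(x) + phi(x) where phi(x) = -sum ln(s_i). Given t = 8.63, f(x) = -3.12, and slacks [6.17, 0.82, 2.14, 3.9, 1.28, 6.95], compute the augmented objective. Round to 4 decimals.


Step 1: Compute log-barrier.
ln values: [1.8197, -0.1985, 0.7608, 1.361, 0.2469, 1.9387]
phi = -(1.8197 - 0.1985 + 0.7608 + 1.361 + 0.2469 + 1.9387) = -5.9286
Step 2: Compute augmented objective.
t*f(x) = 8.63*-3.12 = -26.9256
Total = -26.9256 - 5.9286 = -32.8542


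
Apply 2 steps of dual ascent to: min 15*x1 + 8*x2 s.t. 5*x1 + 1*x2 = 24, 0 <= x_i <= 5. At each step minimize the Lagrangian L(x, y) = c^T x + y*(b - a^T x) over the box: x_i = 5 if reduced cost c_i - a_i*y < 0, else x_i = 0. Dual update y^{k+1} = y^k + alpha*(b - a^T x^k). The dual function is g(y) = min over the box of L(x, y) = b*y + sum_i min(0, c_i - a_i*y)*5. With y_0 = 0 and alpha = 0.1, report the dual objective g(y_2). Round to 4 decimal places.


Dual ascent for LP: min 15*x1 + 8*x2, 5*x1 + 1*x2 = 24, 0 <= x_i <= 5
Step 1: y^k = 0.0, reduced costs: (15.0, 8.0)
  x^k = (0.0, 0.0), subgradient = b - a^T x = 24.0
  y^{k+1} = 0.0 + 0.1*24.0 = 2.4
Step 2: y^k = 2.4, reduced costs: (3.0, 5.6)
  x^k = (0.0, 0.0), subgradient = b - a^T x = 24.0
  y^{k+1} = 2.4 + 0.1*24.0 = 4.8
Dual objective at y_2 = 4.8: reduced costs (-9.0, 3.2), box minimizer x = (5.0, 0.0)
g(y_2) = b*y + (c1 - a1*y)*x1 + (c2 - a2*y)*x2 = 24*4.8 + (-9.0)*5.0 + 3.2*0.0 = 115.2 - 45.0 + 0.0 = 70.2


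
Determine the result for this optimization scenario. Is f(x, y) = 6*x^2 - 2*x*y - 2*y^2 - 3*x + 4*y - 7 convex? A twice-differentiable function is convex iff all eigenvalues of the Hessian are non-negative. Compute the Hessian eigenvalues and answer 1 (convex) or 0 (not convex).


The Hessian of f(x,y) = 6*x^2 - 2*x*y - 2*y^2 - 3*x + 4*y - 7 is:
H = [[12, -2], [-2, -4]]
Trace = 12 - 4 = 8
Determinant = 12*-4 - (-2)^2 = -52
Discriminant = (8)^2 - 4*-52 = 272.0
Eigenvalues: lambda_1 = -4.2462, lambda_2 = 12.2462
The function is not convex.

0


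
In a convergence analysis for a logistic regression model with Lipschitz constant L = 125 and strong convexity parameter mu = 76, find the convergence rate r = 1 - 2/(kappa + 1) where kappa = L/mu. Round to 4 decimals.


Step 1: Compute the condition number.
kappa = L/mu = 125/76 = 1.6447
Step 2: Compute the convergence rate.
r = 1 - 2/(kappa + 1) = 1 - 2*mu/(L + mu) = (L - mu)/(L + mu) = 49/201 = 0.2438


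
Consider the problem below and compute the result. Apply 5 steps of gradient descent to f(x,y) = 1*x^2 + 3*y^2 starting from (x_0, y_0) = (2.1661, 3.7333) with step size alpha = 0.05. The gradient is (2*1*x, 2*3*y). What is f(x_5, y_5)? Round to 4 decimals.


Gradient descent on f(x,y) = 1*x^2 + 3*y^2.
Starting point: (2.1661, 3.7333), alpha = 0.05
Step 1: grad_x = 2*1*2.1661 = 4.3322, grad_y = 2*3*3.7333 = 22.3998
  x_1 = 2.1661 - 0.05*4.3322 = 1.9495
  y_1 = 3.7333 - 0.05*22.3998 = 2.6133
Step 2: grad_x = 2*1*1.9495 = 3.899, grad_y = 2*3*2.6133 = 15.6799
  x_2 = 1.9495 - 0.05*3.899 = 1.7545
  y_2 = 2.6133 - 0.05*15.6799 = 1.8293
Step 3: grad_x = 2*1*1.7545 = 3.5091, grad_y = 2*3*1.8293 = 10.9759
  x_3 = 1.7545 - 0.05*3.5091 = 1.5791
  y_3 = 1.8293 - 0.05*10.9759 = 1.2805
Step 4: grad_x = 2*1*1.5791 = 3.1582, grad_y = 2*3*1.2805 = 7.6831
  x_4 = 1.5791 - 0.05*3.1582 = 1.4212
  y_4 = 1.2805 - 0.05*7.6831 = 0.8964
Step 5: grad_x = 2*1*1.4212 = 2.8424, grad_y = 2*3*0.8964 = 5.3782
  x_5 = 1.4212 - 0.05*2.8424 = 1.2791
  y_5 = 0.8964 - 0.05*5.3782 = 0.6275
f(1.2791, 0.6275) = 1*1.2791^2 + 3*0.6275^2 = 2.8171


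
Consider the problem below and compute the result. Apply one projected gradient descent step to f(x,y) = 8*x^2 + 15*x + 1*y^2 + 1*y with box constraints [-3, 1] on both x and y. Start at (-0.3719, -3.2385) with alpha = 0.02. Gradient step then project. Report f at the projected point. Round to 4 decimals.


Step 1: Compute gradient at (-0.3719, -3.2385).
grad_x = 2*8*-0.3719 + 15 = 9.0496
grad_y = 2*1*-3.2385 + 1 = -5.477
Step 2: Gradient step.
x_raw = -0.3719 - 0.02*9.0496 = -0.5529
y_raw = -3.2385 - 0.02*-5.477 = -3.129
Step 3: Project onto [-3, 1].
x_proj = clip(-0.5529) = -0.5529
y_proj = clip(-3.129) = -3.0
Step 4: Evaluate f.
f(-0.5529, -3.0) = 0.1521


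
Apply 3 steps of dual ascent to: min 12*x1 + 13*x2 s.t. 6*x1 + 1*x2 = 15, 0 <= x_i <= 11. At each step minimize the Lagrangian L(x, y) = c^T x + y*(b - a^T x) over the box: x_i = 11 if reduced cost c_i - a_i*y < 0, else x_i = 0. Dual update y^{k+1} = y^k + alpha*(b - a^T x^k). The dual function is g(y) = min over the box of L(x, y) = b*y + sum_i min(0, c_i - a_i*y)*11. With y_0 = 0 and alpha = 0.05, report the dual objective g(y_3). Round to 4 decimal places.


Dual ascent for LP: min 12*x1 + 13*x2, 6*x1 + 1*x2 = 15, 0 <= x_i <= 11
Step 1: y^k = 0.0, reduced costs: (12.0, 13.0)
  x^k = (0.0, 0.0), subgradient = b - a^T x = 15.0
  y^{k+1} = 0.0 + 0.05*15.0 = 0.75
Step 2: y^k = 0.75, reduced costs: (7.5, 12.25)
  x^k = (0.0, 0.0), subgradient = b - a^T x = 15.0
  y^{k+1} = 0.75 + 0.05*15.0 = 1.5
Step 3: y^k = 1.5, reduced costs: (3.0, 11.5)
  x^k = (0.0, 0.0), subgradient = b - a^T x = 15.0
  y^{k+1} = 1.5 + 0.05*15.0 = 2.25
Dual objective at y_3 = 2.25: reduced costs (-1.5, 10.75), box minimizer x = (11.0, 0.0)
g(y_3) = b*y + (c1 - a1*y)*x1 + (c2 - a2*y)*x2 = 15*2.25 + (-1.5)*11.0 + 10.75*0.0 = 33.75 - 16.5 + 0.0 = 17.25


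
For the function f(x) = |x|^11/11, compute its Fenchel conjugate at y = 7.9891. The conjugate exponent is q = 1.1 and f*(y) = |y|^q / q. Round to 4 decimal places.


The conjugate exponent q satisfies 1/p + 1/q = 1.
p = 11, so q = 11/(11 - 1) = 1.1
|y|^q = 7.9891^1.1 = 9.8344
f*(7.9891) = 9.8344 / 1.1 = 8.9404


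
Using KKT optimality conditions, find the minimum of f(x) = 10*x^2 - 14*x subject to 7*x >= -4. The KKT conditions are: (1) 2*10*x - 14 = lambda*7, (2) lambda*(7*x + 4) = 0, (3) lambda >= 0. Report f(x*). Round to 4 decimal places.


Step 1: Try lambda = 0 (constraint inactive).
Stationarity: 2*10*x - 14 = 0
x* = 14/(2*10) = 0.7
Check constraint: 7*0.7 = 4.9 >= -4 -- satisfied.
Step 2: Compute optimal value.
f(x*) = 10*0.7^2 - 14*0.7 = -4.9


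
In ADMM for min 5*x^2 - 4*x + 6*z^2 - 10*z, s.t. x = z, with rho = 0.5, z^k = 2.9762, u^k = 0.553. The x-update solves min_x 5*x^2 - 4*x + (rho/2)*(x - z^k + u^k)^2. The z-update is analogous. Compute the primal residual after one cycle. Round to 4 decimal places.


ADMM iteration with rho = 0.5, z^k = 2.9762, u^k = 0.553
Step 1: x-update.
Minimize 5*x^2 - 4*x + (0.5/2)*(x - 2.9762 + 0.553)^2
FOC: (2*5 + 0.5)*x = 4 + 0.5*(2.9762 - 0.553)
x^{k+1} = 0.4963
Step 2: z-update.
Minimize 6*z^2 - 10*z + (0.5/2)*(0.4963 - z + 0.553)^2
FOC: (2*6 + 0.5)*z = 10 + 0.5*(0.4963 + 0.553)
z^{k+1} = 0.842
Step 3: u-update.
u^{k+1} = 0.553 + 0.4963 - 0.842 = 0.2074
Step 4: Primal residual = |0.4963 - 0.842| = 0.3456


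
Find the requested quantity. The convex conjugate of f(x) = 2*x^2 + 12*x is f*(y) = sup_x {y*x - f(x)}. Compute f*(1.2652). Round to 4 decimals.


f*(y) = sup_x {y*x - a*x^2 - b*x} = sup_x {(y-b)*x - a*x^2}
FOC: (y - b) - 2a*x = 0 => x* = (y - b)/(2a)
x* = (1.2652 - 12)/(2*2) = -2.6837
f*(1.2652) = (y-b)^2/(4a) = (1.2652 - 12)^2/(4*2)
= 115.2359/8 = 14.4045


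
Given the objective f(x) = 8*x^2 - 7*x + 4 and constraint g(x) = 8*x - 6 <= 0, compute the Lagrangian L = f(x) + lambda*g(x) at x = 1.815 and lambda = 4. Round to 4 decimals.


Step 1: Evaluate f(x).
f(1.815) = 8*1.815^2 - 7*1.815 + 4 = 17.6488
Step 2: Evaluate g(x).
g(1.815) = 8*1.815 - 6 = 8.52
Step 3: Compute Lagrangian.
L = 17.6488 + 4*8.52 = 51.7288


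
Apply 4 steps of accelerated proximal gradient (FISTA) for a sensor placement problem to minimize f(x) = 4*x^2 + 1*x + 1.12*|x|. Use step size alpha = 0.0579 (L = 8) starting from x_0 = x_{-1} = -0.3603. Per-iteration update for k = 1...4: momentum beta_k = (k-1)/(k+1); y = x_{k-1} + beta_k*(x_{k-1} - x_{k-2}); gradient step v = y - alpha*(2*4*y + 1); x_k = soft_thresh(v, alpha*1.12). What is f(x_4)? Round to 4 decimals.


FISTA on f(x) = 4*x^2 + 1*x + 1.12*|x|
L = 8, alpha = 0.0579
Iteration 1: beta = 0.0, y = -0.3603 + 0.0*(-0.3603 + 0.3603) = -0.3603
  grad(y) = -1.8824, v = y - alpha*grad = -0.2513
  prox(v) = soft_thresh(-0.2513, 0.0648) = -0.1865
Iteration 2: beta = 0.3333, y = -0.1865 + 0.3333*(-0.1865 + 0.3603) = -0.1285
  grad(y) = -0.0281, v = y - alpha*grad = -0.1269
  prox(v) = soft_thresh(-0.1269, 0.0648) = -0.062
Iteration 3: beta = 0.5, y = -0.062 + 0.5*(-0.062 + 0.1865) = 0.0002
  grad(y) = 1.0014, v = y - alpha*grad = -0.0578
  prox(v) = soft_thresh(-0.0578, 0.0648) = 0.0
Iteration 4: beta = 0.6, y = 0.0 + 0.6*(0.0 + 0.062) = 0.0372
  grad(y) = 1.2978, v = y - alpha*grad = -0.0379
  prox(v) = soft_thresh(-0.0379, 0.0648) = 0.0
f(x_4) = 4*0.0^2 + 1*0.0 + 1.12*|0.0| = 0.0


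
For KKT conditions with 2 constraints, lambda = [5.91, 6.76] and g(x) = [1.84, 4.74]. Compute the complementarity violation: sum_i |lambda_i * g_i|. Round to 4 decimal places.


KKT complementary slackness check:
lambda_1 * g_1 = 5.91 * 1.84 = 10.8744
lambda_2 * g_2 = 6.76 * 4.74 = 32.0424
Total violation = 10.8744 + 32.0424 = 42.9168


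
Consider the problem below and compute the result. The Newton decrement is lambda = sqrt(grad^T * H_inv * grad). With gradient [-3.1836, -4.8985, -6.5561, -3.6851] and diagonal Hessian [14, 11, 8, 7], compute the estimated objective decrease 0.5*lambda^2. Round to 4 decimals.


Step 1: H is diagonal, so H^(-1) * g = [-0.2274, -0.4453, -0.8195, -0.5264].
Step 2: g^T H^(-1) g = sum_i g_i^2 / H_ii
  = (-3.1836)^2/14 + (-4.8985)^2/11 + (-6.5561)^2/8 + (-3.6851)^2/7
  = 0.724 + 2.1814 + 5.3728 + 1.94 = 10.2181
Step 3: Objective decrease = 0.5 * g^T H^(-1) g = 5.1091


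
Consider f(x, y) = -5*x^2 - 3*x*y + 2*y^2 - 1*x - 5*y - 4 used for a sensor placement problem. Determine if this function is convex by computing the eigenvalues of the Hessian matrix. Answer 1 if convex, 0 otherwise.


The Hessian of f(x,y) = -5*x^2 - 3*x*y + 2*y^2 - 1*x - 5*y - 4 is:
H = [[-10, -3], [-3, 4]]
Trace = -10 + 4 = -6
Determinant = -10*4 - (-3)^2 = -49
Discriminant = (-6)^2 - 4*-49 = 232.0
Eigenvalues: lambda_1 = -10.6158, lambda_2 = 4.6158
The function is not convex.

0


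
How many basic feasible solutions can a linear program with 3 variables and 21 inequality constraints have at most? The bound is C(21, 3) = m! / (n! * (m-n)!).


Each vertex corresponds to some choice of n active constraints out of m, so the number of vertices is at most C(m, n) = m! / (n!(m-n)!).
m = 21, n = 3
Numerator: 21 * 20 * 19
Denominator: 3! = 6
C(21, 3) = 1330


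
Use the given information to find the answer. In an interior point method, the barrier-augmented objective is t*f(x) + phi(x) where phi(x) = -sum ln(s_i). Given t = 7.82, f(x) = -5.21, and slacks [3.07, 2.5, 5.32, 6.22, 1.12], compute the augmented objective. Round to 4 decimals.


Step 1: Compute log-barrier.
ln values: [1.1217, 0.9163, 1.6715, 1.8278, 0.1133]
phi = -(1.1217 + 0.9163 + 1.6715 + 1.8278 + 0.1133) = -5.6505
Step 2: Compute augmented objective.
t*f(x) = 7.82*-5.21 = -40.7422
Total = -40.7422 - 5.6505 = -46.3927


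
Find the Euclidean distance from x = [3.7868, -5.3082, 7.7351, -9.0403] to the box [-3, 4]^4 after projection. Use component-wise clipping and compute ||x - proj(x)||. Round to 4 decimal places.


Project each component onto [-3, 4].
clip(3.7868) = 3.7868, clip(-5.3082) = -3.0, clip(7.7351) = 4.0, clip(-9.0403) = -3.0
Projection = [3.7868, -3.0, 4.0, -3.0]
Squared diffs: [0.0, 5.3278, 13.951, 36.4852]
Distance = sqrt(55.764) = 7.4675


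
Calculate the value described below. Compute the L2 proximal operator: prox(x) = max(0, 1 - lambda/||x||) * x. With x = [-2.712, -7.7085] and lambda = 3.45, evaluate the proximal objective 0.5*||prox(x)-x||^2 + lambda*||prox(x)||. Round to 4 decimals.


Step 1: Compute ||x||.
||x|| = 8.1717
Step 2: Compute scaling factor.
scale = max(0, 1 - 3.45/8.1717) = 0.5778
Step 3: prox(x) = [-1.567, -4.454]
||prox(x)|| = 4.7217
Step 4: Proximal objective.
0.5*||prox-x||^2 = 5.9513
lambda*||prox|| = 16.2899
Total = 22.241


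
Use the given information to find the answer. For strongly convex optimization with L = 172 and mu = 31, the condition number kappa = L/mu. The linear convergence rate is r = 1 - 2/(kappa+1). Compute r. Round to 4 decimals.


Step 1: Compute the condition number.
kappa = L/mu = 172/31 = 5.5484
Step 2: Compute the convergence rate.
r = 1 - 2/(kappa + 1) = 1 - 2*mu/(L + mu) = (L - mu)/(L + mu) = 141/203 = 0.6946


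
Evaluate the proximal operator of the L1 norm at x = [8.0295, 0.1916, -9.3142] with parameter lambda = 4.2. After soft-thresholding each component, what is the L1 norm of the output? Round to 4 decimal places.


Soft-thresholding with lambda = 4.2:
prox(8.0295) = sign(8.0295)*max(|8.0295| - 4.2, 0) = 3.8295
prox(0.1916) = sign(0.1916)*max(|0.1916| - 4.2, 0) = 0.0
prox(-9.3142) = sign(-9.3142)*max(|-9.3142| - 4.2, 0) = -5.1142
prox(x) = [3.8295, 0.0, -5.1142]
||prox(x)||_1 = 3.8295 + 0.0 + 5.1142 = 8.9437


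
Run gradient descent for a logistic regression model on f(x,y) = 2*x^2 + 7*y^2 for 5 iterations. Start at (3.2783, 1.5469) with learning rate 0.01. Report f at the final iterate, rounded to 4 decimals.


Gradient descent on f(x,y) = 2*x^2 + 7*y^2.
Starting point: (3.2783, 1.5469), alpha = 0.01
Step 1: grad_x = 2*2*3.2783 = 13.1132, grad_y = 2*7*1.5469 = 21.6566
  x_1 = 3.2783 - 0.01*13.1132 = 3.1472
  y_1 = 1.5469 - 0.01*21.6566 = 1.3303
Step 2: grad_x = 2*2*3.1472 = 12.5887, grad_y = 2*7*1.3303 = 18.6247
  x_2 = 3.1472 - 0.01*12.5887 = 3.0213
  y_2 = 1.3303 - 0.01*18.6247 = 1.1441
Step 3: grad_x = 2*2*3.0213 = 12.0851, grad_y = 2*7*1.1441 = 16.0172
  x_3 = 3.0213 - 0.01*12.0851 = 2.9004
  y_3 = 1.1441 - 0.01*16.0172 = 0.9839
Step 4: grad_x = 2*2*2.9004 = 11.6017, grad_y = 2*7*0.9839 = 13.7748
  x_4 = 2.9004 - 0.01*11.6017 = 2.7844
  y_4 = 0.9839 - 0.01*13.7748 = 0.8462
Step 5: grad_x = 2*2*2.7844 = 11.1377, grad_y = 2*7*0.8462 = 11.8463
  x_5 = 2.7844 - 0.01*11.1377 = 2.673
  y_5 = 0.8462 - 0.01*11.8463 = 0.7277
f(2.673, 0.7277) = 2*2.673^2 + 7*0.7277^2 = 17.9971


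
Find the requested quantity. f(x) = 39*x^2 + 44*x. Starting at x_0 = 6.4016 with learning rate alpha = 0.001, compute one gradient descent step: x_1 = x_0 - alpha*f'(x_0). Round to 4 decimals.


We compute the gradient at x_0 and apply the update.
f'(x) = 78*x + 44
f'(6.4016) = 78*6.4016 + 44 = 543.3248
x_1 = 6.4016 - 0.001*543.3248 = 5.8583


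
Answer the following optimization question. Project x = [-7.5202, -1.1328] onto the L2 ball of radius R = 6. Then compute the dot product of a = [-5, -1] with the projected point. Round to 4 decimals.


Step 1: Compute ||x|| (intermediates to 6 decimals).
||x|| = sqrt((-7.5202)^2 + (-1.1328)^2) = 7.605041
Step 2: Project.
Since ||x|| > R, scale = R/||x|| = 6/7.605041 = 0.78895, proj(x) = scale * x
proj(x) = [-5.933062, -0.893723]
Step 3: Dot product.
a^T * proj(x) = -5*(-5.933062) - 1*(-0.893723) = 30.559


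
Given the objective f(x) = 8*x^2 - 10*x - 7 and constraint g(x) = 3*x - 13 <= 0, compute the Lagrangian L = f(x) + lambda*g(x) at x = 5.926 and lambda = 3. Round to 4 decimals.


Step 1: Evaluate f(x).
f(5.926) = 8*5.926^2 - 10*5.926 - 7 = 214.6798
Step 2: Evaluate g(x).
g(5.926) = 3*5.926 - 13 = 4.778
Step 3: Compute Lagrangian.
L = 214.6798 + 3*4.778 = 229.0138


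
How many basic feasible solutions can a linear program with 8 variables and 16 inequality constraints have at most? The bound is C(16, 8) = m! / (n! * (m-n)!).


Each vertex corresponds to some choice of n active constraints out of m, so the number of vertices is at most C(m, n) = m! / (n!(m-n)!).
m = 16, n = 8
Numerator: 16 * 15 * 14 * 13 * 12 * 11 * 10 * 9
Denominator: 8! = 40320
C(16, 8) = 12870


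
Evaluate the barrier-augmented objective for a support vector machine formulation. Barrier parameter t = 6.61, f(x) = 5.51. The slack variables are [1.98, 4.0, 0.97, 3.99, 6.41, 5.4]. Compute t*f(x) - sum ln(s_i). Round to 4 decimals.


Step 1: Compute log-barrier.
ln values: [0.6831, 1.3863, -0.0305, 1.3838, 1.8579, 1.6864]
phi = -(0.6831 + 1.3863 - 0.0305 + 1.3838 + 1.8579 + 1.6864) = -6.967
Step 2: Compute augmented objective.
t*f(x) = 6.61*5.51 = 36.4211
Total = 36.4211 - 6.967 = 29.4541


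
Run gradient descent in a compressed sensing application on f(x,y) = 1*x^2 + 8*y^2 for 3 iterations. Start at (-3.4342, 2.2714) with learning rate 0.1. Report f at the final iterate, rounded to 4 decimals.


Gradient descent on f(x,y) = 1*x^2 + 8*y^2.
Starting point: (-3.4342, 2.2714), alpha = 0.1
Step 1: grad_x = 2*1*-3.4342 = -6.8684, grad_y = 2*8*2.2714 = 36.3424
  x_1 = -3.4342 - 0.1*-6.8684 = -2.7474
  y_1 = 2.2714 - 0.1*36.3424 = -1.3628
Step 2: grad_x = 2*1*-2.7474 = -5.4947, grad_y = 2*8*-1.3628 = -21.8054
  x_2 = -2.7474 - 0.1*-5.4947 = -2.1979
  y_2 = -1.3628 - 0.1*-21.8054 = 0.8177
Step 3: grad_x = 2*1*-2.1979 = -4.3958, grad_y = 2*8*0.8177 = 13.0833
  x_3 = -2.1979 - 0.1*-4.3958 = -1.7583
  y_3 = 0.8177 - 0.1*13.0833 = -0.4906
f(-1.7583, -0.4906) = 1*(-1.7583)^2 + 8*(-0.4906)^2 = 5.0173


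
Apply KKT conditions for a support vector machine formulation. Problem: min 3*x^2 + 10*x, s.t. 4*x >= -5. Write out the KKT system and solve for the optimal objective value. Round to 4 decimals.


Step 1: Try lambda = 0 (constraint inactive).
x_unc = -10/(2*3) = -1.6667
Check: 4*-1.6667 = -6.6668 < -5 -- violated!
Step 2: Constraint must be active: 4*x = -5
x* = -5/4 = -1.25
lambda = (2*3*(-1.25) + 10)/4 = 0.625
Step 3: Compute optimal value.
f(x*) = 3*(-1.25)^2 + 10*(-1.25) = -7.8125


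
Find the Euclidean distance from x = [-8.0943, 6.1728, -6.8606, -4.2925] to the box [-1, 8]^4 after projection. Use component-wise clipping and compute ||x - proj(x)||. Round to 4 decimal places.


Project each component onto [-1, 8].
clip(-8.0943) = -1.0, clip(6.1728) = 6.1728, clip(-6.8606) = -1.0, clip(-4.2925) = -1.0
Projection = [-1.0, 6.1728, -1.0, -1.0]
Squared diffs: [50.3291, 0.0, 34.3466, 10.8406]
Distance = sqrt(95.5163) = 9.7732


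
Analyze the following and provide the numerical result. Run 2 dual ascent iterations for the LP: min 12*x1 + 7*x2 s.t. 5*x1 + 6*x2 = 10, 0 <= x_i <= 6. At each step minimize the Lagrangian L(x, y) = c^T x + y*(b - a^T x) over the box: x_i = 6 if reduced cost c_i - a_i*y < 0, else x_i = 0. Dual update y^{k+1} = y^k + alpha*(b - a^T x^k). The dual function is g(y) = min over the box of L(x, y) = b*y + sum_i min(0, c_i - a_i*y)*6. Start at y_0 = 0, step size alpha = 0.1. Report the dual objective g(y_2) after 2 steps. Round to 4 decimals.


Dual ascent for LP: min 12*x1 + 7*x2, 5*x1 + 6*x2 = 10, 0 <= x_i <= 6
Step 1: y^k = 0.0, reduced costs: (12.0, 7.0)
  x^k = (0.0, 0.0), subgradient = b - a^T x = 10.0
  y^{k+1} = 0.0 + 0.1*10.0 = 1.0
Step 2: y^k = 1.0, reduced costs: (7.0, 1.0)
  x^k = (0.0, 0.0), subgradient = b - a^T x = 10.0
  y^{k+1} = 1.0 + 0.1*10.0 = 2.0
Dual objective at y_2 = 2.0: reduced costs (2.0, -5.0), box minimizer x = (0.0, 6.0)
g(y_2) = b*y + (c1 - a1*y)*x1 + (c2 - a2*y)*x2 = 10*2.0 + 2.0*0.0 + (-5.0)*6.0 = 20.0 + 0.0 - 30.0 = -10.0


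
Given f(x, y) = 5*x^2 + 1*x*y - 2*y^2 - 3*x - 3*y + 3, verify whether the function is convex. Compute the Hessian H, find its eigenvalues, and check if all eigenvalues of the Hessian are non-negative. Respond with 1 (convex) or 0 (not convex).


The Hessian of f(x,y) = 5*x^2 + 1*x*y - 2*y^2 - 3*x - 3*y + 3 is:
H = [[10, 1], [1, -4]]
Trace = 10 - 4 = 6
Determinant = 10*-4 - (1)^2 = -41
Discriminant = (6)^2 - 4*-41 = 200.0
Eigenvalues: lambda_1 = -4.0711, lambda_2 = 10.0711
The function is not convex.

0


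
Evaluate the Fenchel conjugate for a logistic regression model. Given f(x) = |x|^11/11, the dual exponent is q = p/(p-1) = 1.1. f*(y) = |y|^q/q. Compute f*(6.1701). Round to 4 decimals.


The conjugate exponent q satisfies 1/p + 1/q = 1.
p = 11, so q = 11/(11 - 1) = 1.1
|y|^q = 6.1701^1.1 = 7.4015
f*(6.1701) = 7.4015 / 1.1 = 6.7287


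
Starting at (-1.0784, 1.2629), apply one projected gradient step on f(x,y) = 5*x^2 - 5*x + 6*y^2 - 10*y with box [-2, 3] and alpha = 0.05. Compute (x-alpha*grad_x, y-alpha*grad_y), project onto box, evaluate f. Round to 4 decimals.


Step 1: Compute gradient at (-1.0784, 1.2629).
grad_x = 2*5*-1.0784 - 5 = -15.784
grad_y = 2*6*1.2629 - 10 = 5.1548
Step 2: Gradient step.
x_raw = -1.0784 - 0.05*-15.784 = -0.2892
y_raw = 1.2629 - 0.05*5.1548 = 1.0052
Step 3: Project onto [-2, 3].
x_proj = clip(-0.2892) = -0.2892
y_proj = clip(1.0052) = 1.0052
Step 4: Evaluate f.
f(-0.2892, 1.0052) = -2.1253


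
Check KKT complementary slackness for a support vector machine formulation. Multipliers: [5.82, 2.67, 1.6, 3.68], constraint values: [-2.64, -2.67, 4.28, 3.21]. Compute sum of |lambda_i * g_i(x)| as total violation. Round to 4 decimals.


KKT complementary slackness check:
lambda_1 * g_1 = 5.82 * -2.64 = -15.3648
lambda_2 * g_2 = 2.67 * -2.67 = -7.1289
lambda_3 * g_3 = 1.6 * 4.28 = 6.848
lambda_4 * g_4 = 3.68 * 3.21 = 11.8128
Total violation = 15.3648 + 7.1289 + 6.848 + 11.8128 = 41.1545


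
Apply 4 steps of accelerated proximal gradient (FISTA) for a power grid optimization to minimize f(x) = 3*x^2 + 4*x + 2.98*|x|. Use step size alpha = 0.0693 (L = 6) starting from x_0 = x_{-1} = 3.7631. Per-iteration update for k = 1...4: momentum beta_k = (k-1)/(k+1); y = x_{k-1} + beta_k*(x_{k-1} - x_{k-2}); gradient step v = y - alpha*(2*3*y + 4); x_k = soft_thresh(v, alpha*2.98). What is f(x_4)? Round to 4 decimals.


FISTA on f(x) = 3*x^2 + 4*x + 2.98*|x|
L = 6, alpha = 0.0693
Iteration 1: beta = 0.0, y = 3.7631 + 0.0*(3.7631 - 3.7631) = 3.7631
  grad(y) = 26.5786, v = y - alpha*grad = 1.9212
  prox(v) = soft_thresh(1.9212, 0.2065) = 1.7147
Iteration 2: beta = 0.3333, y = 1.7147 + 0.3333*(1.7147 - 3.7631) = 1.0319
  grad(y) = 10.1913, v = y - alpha*grad = 0.3256
  prox(v) = soft_thresh(0.3256, 0.2065) = 0.1191
Iteration 3: beta = 0.5, y = 0.1191 + 0.5*(0.1191 - 1.7147) = -0.6787
  grad(y) = -0.072, v = y - alpha*grad = -0.6737
  prox(v) = soft_thresh(-0.6737, 0.2065) = -0.4672
Iteration 4: beta = 0.6, y = -0.4672 + 0.6*(-0.4672 - 0.1191) = -0.8189
  grad(y) = -0.9136, v = y - alpha*grad = -0.7556
  prox(v) = soft_thresh(-0.7556, 0.2065) = -0.5491
f(x_4) = 3*(-0.5491)^2 + 4*(-0.5491) + 2.98*|-0.5491| = 0.3445


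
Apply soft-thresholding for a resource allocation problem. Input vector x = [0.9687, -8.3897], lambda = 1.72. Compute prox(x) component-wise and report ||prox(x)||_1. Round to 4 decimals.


Soft-thresholding with lambda = 1.72:
prox(0.9687) = sign(0.9687)*max(|0.9687| - 1.72, 0) = 0.0
prox(-8.3897) = sign(-8.3897)*max(|-8.3897| - 1.72, 0) = -6.6697
prox(x) = [0.0, -6.6697]
||prox(x)||_1 = 0.0 + 6.6697 = 6.6697


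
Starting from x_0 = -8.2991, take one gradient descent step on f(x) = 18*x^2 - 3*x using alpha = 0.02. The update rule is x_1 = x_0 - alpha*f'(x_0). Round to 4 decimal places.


We compute the gradient at x_0 and apply the update.
f'(x) = 36*x - 3
f'(-8.2991) = 36*-8.2991 - 3 = -301.7676
x_1 = -8.2991 - 0.02*-301.7676 = -2.2637


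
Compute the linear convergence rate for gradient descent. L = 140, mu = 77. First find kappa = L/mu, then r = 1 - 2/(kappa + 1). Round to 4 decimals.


Step 1: Compute the condition number.
kappa = L/mu = 140/77 = 1.8182
Step 2: Compute the convergence rate.
r = 1 - 2/(kappa + 1) = 1 - 2*mu/(L + mu) = (L - mu)/(L + mu) = 63/217 = 0.2903


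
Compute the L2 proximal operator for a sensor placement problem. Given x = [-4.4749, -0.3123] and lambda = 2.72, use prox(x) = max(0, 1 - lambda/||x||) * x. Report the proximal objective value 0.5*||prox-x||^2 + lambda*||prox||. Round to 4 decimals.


Step 1: Compute ||x||.
||x|| = 4.4858
Step 2: Compute scaling factor.
scale = max(0, 1 - 2.72/4.4858) = 0.3936
Step 3: prox(x) = [-1.7615, -0.1229]
||prox(x)|| = 1.7658
Step 4: Proximal objective.
0.5*||prox-x||^2 = 3.6992
lambda*||prox|| = 4.803
Total = 8.5021


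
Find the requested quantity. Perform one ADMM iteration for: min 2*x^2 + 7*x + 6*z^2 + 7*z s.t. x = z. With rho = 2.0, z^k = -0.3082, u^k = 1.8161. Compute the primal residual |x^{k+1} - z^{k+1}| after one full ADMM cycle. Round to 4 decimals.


ADMM iteration with rho = 2.0, z^k = -0.3082, u^k = 1.8161
Step 1: x-update.
Minimize 2*x^2 + 7*x + (2.0/2)*(x + 0.3082 + 1.8161)^2
FOC: (2*2 + 2.0)*x = -7 + 2.0*(-0.3082 - 1.8161)
x^{k+1} = -1.8748
Step 2: z-update.
Minimize 6*z^2 + 7*z + (2.0/2)*(-1.8748 - z + 1.8161)^2
FOC: (2*6 + 2.0)*z = -7 + 2.0*(-1.8748 + 1.8161)
z^{k+1} = -0.5084
Step 3: u-update.
u^{k+1} = 1.8161 - 1.8748 + 0.5084 = 0.4497
Step 4: Primal residual = |-1.8748 + 0.5084| = 1.3664


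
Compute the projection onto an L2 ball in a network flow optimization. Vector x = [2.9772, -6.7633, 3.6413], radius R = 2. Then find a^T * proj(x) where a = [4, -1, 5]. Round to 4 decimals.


Step 1: Compute ||x|| (intermediates to 6 decimals).
||x|| = sqrt(2.9772^2 + (-6.7633)^2 + 3.6413^2) = 8.238022
Step 2: Project.
Since ||x|| > R, scale = R/||x|| = 2/8.238022 = 0.242777, proj(x) = scale * x
proj(x) = [0.722796, -1.641974, 0.884024]
Step 3: Dot product.
a^T * proj(x) = 4*0.722796 - 1*(-1.641974) + 5*0.884024 = 8.9533


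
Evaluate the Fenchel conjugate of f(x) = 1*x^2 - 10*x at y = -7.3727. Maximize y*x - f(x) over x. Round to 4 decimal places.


f*(y) = sup_x {y*x - a*x^2 - b*x} = sup_x {(y-b)*x - a*x^2}
FOC: (y - b) - 2a*x = 0 => x* = (y - b)/(2a)
x* = (-7.3727 + 10)/(2*1) = 1.3137
f*(-7.3727) = (y-b)^2/(4a) = (-7.3727 + 10)^2/(4*1)
= 6.9027/4 = 1.7257


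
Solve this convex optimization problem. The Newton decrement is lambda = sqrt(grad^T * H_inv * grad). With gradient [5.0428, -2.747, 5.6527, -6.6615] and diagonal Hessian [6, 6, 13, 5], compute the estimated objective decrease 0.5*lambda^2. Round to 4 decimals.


Step 1: H is diagonal, so H^(-1) * g = [0.8405, -0.4578, 0.4348, -1.3323].
Step 2: g^T H^(-1) g = sum_i g_i^2 / H_ii
  = (5.0428)^2/6 + (-2.747)^2/6 + (5.6527)^2/13 + (-6.6615)^2/5
  = 4.2383 + 1.2577 + 2.4579 + 8.8751 = 16.829
Step 3: Objective decrease = 0.5 * g^T H^(-1) g = 8.4145


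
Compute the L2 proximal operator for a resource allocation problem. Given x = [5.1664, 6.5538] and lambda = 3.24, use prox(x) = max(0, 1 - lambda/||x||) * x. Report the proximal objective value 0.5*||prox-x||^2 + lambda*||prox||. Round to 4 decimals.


Step 1: Compute ||x||.
||x|| = 8.3453
Step 2: Compute scaling factor.
scale = max(0, 1 - 3.24/8.3453) = 0.6118
Step 3: prox(x) = [3.1606, 4.0093]
||prox(x)|| = 5.1053
Step 4: Proximal objective.
0.5*||prox-x||^2 = 5.2488
lambda*||prox|| = 16.5412
Total = 21.79


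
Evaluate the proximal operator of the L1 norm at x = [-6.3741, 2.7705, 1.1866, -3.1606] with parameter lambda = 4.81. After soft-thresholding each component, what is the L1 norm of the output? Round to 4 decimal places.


Soft-thresholding with lambda = 4.81:
prox(-6.3741) = sign(-6.3741)*max(|-6.3741| - 4.81, 0) = -1.5641
prox(2.7705) = sign(2.7705)*max(|2.7705| - 4.81, 0) = 0.0
prox(1.1866) = sign(1.1866)*max(|1.1866| - 4.81, 0) = 0.0
prox(-3.1606) = sign(-3.1606)*max(|-3.1606| - 4.81, 0) = 0.0
prox(x) = [-1.5641, 0.0, 0.0, 0.0]
||prox(x)||_1 = 1.5641 + 0.0 + 0.0 + 0.0 = 1.5641


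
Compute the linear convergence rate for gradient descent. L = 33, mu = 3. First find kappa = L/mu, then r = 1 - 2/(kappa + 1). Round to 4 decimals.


Step 1: Compute the condition number.
kappa = L/mu = 33/3 = 11.0
Step 2: Compute the convergence rate.
r = 1 - 2/(kappa + 1) = 1 - 2*mu/(L + mu) = (L - mu)/(L + mu) = 30/36 = 0.8333


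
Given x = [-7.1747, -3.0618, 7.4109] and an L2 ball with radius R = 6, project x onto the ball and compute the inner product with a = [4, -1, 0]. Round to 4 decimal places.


Step 1: Compute ||x|| (intermediates to 6 decimals).
||x|| = sqrt((-7.1747)^2 + (-3.0618)^2 + 7.4109^2) = 10.759757
Step 2: Project.
Since ||x|| > R, scale = R/||x|| = 6/10.759757 = 0.557633, proj(x) = scale * x
proj(x) = [-4.000849, -1.707361, 4.132562]
Step 3: Dot product.
a^T * proj(x) = 4*(-4.000849) - 1*(-1.707361) + 0*4.132562 = -14.296


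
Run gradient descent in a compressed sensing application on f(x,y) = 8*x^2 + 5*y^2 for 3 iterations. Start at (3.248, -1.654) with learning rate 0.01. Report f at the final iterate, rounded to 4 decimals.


Gradient descent on f(x,y) = 8*x^2 + 5*y^2.
Starting point: (3.248, -1.654), alpha = 0.01
Step 1: grad_x = 2*8*3.248 = 51.968, grad_y = 2*5*-1.654 = -16.54
  x_1 = 3.248 - 0.01*51.968 = 2.7283
  y_1 = -1.654 - 0.01*-16.54 = -1.4886
Step 2: grad_x = 2*8*2.7283 = 43.6531, grad_y = 2*5*-1.4886 = -14.886
  x_2 = 2.7283 - 0.01*43.6531 = 2.2918
  y_2 = -1.4886 - 0.01*-14.886 = -1.3397
Step 3: grad_x = 2*8*2.2918 = 36.6686, grad_y = 2*5*-1.3397 = -13.3974
  x_3 = 2.2918 - 0.01*36.6686 = 1.9251
  y_3 = -1.3397 - 0.01*-13.3974 = -1.2058
f(1.9251, -1.2058) = 8*1.9251^2 + 5*(-1.2058)^2 = 36.9175


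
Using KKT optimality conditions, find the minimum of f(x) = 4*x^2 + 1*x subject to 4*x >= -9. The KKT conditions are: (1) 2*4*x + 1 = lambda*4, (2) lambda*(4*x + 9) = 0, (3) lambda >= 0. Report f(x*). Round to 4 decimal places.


Step 1: Try lambda = 0 (constraint inactive).
Stationarity: 2*4*x + 1 = 0
x* = -1/(2*4) = -0.125
Check constraint: 4*-0.125 = -0.5 >= -9 -- satisfied.
Step 2: Compute optimal value.
f(x*) = 4*(-0.125)^2 + 1*(-0.125) = -0.0625


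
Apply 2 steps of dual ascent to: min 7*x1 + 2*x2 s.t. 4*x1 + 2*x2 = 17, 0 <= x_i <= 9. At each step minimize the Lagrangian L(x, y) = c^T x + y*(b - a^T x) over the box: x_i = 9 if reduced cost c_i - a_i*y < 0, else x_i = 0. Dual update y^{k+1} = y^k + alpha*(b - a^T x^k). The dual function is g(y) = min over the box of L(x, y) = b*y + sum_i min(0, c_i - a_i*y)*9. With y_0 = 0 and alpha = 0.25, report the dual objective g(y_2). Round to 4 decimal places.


Dual ascent for LP: min 7*x1 + 2*x2, 4*x1 + 2*x2 = 17, 0 <= x_i <= 9
Step 1: y^k = 0.0, reduced costs: (7.0, 2.0)
  x^k = (0.0, 0.0), subgradient = b - a^T x = 17.0
  y^{k+1} = 0.0 + 0.25*17.0 = 4.25
Step 2: y^k = 4.25, reduced costs: (-10.0, -6.5)
  x^k = (9.0, 9.0), subgradient = b - a^T x = -37.0
  y^{k+1} = 4.25 + 0.25*-37.0 = -5.0
Dual objective at y_2 = -5.0: reduced costs (27.0, 12.0), box minimizer x = (0.0, 0.0)
g(y_2) = b*y + (c1 - a1*y)*x1 + (c2 - a2*y)*x2 = 17*(-5.0) + 27.0*0.0 + 12.0*0.0 = -85.0 + 0.0 + 0.0 = -85.0


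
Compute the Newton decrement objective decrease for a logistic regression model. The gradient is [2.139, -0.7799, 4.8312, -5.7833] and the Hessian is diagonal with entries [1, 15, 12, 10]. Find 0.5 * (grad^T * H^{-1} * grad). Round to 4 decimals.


Step 1: H is diagonal, so H^(-1) * g = [2.139, -0.052, 0.4026, -0.5783].
Step 2: g^T H^(-1) g = sum_i g_i^2 / H_ii
  = (2.139)^2/1 + (-0.7799)^2/15 + (4.8312)^2/12 + (-5.7833)^2/10
  = 4.5753 + 0.0405 + 1.945 + 3.3447 = 9.9056
Step 3: Objective decrease = 0.5 * g^T H^(-1) g = 4.9528


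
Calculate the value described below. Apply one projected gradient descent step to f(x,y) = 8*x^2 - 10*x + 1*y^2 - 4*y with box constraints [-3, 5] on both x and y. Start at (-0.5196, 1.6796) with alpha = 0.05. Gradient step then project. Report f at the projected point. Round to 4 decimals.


Step 1: Compute gradient at (-0.5196, 1.6796).
grad_x = 2*8*-0.5196 - 10 = -18.3136
grad_y = 2*1*1.6796 - 4 = -0.6408
Step 2: Gradient step.
x_raw = -0.5196 - 0.05*-18.3136 = 0.3961
y_raw = 1.6796 - 0.05*-0.6408 = 1.7116
Step 3: Project onto [-3, 5].
x_proj = clip(0.3961) = 0.3961
y_proj = clip(1.7116) = 1.7116
Step 4: Evaluate f.
f(0.3961, 1.7116) = -6.6226


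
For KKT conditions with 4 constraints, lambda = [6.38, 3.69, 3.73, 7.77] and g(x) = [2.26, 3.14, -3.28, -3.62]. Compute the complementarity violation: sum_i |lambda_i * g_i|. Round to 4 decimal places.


KKT complementary slackness check:
lambda_1 * g_1 = 6.38 * 2.26 = 14.4188
lambda_2 * g_2 = 3.69 * 3.14 = 11.5866
lambda_3 * g_3 = 3.73 * -3.28 = -12.2344
lambda_4 * g_4 = 7.77 * -3.62 = -28.1274
Total violation = 14.4188 + 11.5866 + 12.2344 + 28.1274 = 66.3672


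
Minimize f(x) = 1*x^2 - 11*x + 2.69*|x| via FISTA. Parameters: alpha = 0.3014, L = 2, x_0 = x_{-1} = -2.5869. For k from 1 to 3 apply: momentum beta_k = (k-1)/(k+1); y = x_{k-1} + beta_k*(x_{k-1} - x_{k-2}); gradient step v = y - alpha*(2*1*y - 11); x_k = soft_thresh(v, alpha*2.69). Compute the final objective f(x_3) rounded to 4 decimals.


FISTA on f(x) = 1*x^2 - 11*x + 2.69*|x|
L = 2, alpha = 0.3014
Iteration 1: beta = 0.0, y = -2.5869 + 0.0*(-2.5869 + 2.5869) = -2.5869
  grad(y) = -16.1738, v = y - alpha*grad = 2.2879
  prox(v) = soft_thresh(2.2879, 0.8108) = 1.4771
Iteration 2: beta = 0.3333, y = 1.4771 + 0.3333*(1.4771 + 2.5869) = 2.8318
  grad(y) = -5.3364, v = y - alpha*grad = 4.4402
  prox(v) = soft_thresh(4.4402, 0.8108) = 3.6294
Iteration 3: beta = 0.5, y = 3.6294 + 0.5*(3.6294 - 1.4771) = 4.7056
  grad(y) = -1.5889, v = y - alpha*grad = 5.1845
  prox(v) = soft_thresh(5.1845, 0.8108) = 4.3737
f(x_3) = 1*4.3737^2 - 11*4.3737 + 2.69*|4.3737| = -17.2162


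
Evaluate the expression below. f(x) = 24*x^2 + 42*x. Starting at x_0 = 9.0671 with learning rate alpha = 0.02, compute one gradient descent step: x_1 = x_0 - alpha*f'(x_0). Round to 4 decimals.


We compute the gradient at x_0 and apply the update.
f'(x) = 48*x + 42
f'(9.0671) = 48*9.0671 + 42 = 477.2208
x_1 = 9.0671 - 0.02*477.2208 = -0.4773


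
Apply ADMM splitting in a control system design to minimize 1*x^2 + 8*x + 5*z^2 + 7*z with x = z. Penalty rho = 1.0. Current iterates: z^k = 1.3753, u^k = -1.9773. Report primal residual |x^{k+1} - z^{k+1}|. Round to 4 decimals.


ADMM iteration with rho = 1.0, z^k = 1.3753, u^k = -1.9773
Step 1: x-update.
Minimize 1*x^2 + 8*x + (1.0/2)*(x - 1.3753 - 1.9773)^2
FOC: (2*1 + 1.0)*x = -8 + 1.0*(1.3753 + 1.9773)
x^{k+1} = -1.5491
Step 2: z-update.
Minimize 5*z^2 + 7*z + (1.0/2)*(-1.5491 - z - 1.9773)^2
FOC: (2*5 + 1.0)*z = -7 + 1.0*(-1.5491 - 1.9773)
z^{k+1} = -0.9569
Step 3: u-update.
u^{k+1} = -1.9773 - 1.5491 + 0.9569 = -2.5695
Step 4: Primal residual = |-1.5491 + 0.9569| = 0.5922


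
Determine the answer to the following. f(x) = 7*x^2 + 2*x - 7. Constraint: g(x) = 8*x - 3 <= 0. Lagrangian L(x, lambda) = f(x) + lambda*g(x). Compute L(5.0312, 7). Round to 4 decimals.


Step 1: Evaluate f(x).
f(5.0312) = 7*5.0312^2 + 2*5.0312 - 7 = 180.2532
Step 2: Evaluate g(x).
g(5.0312) = 8*5.0312 - 3 = 37.2496
Step 3: Compute Lagrangian.
L = 180.2532 + 7*37.2496 = 441.0004


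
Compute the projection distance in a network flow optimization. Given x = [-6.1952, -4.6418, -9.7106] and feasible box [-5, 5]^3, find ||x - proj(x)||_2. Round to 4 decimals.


Project each component onto [-5, 5].
clip(-6.1952) = -5.0, clip(-4.6418) = -4.6418, clip(-9.7106) = -5.0
Projection = [-5.0, -4.6418, -5.0]
Squared diffs: [1.4285, 0.0, 22.1898]
Distance = sqrt(23.6183) = 4.8599
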